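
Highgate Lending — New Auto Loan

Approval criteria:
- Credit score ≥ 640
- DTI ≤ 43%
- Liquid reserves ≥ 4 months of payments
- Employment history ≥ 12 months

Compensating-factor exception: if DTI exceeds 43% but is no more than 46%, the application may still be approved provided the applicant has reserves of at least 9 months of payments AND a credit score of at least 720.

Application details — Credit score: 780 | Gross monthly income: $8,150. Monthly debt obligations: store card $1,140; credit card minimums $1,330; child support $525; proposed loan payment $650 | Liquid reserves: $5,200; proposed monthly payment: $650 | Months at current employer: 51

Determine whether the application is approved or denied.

Denied

Credit score 780 ≥ 640 (meets base)
Total debts = (1,140 + 1,330 + 525 + 650) = 3,645. DTI = 3,645/8,150 = 44.7% > 43% — standard DTI limit exceeded.
Liquid reserves cover 5,200/650 = 8.0 months — ≥ 4 required
Employment 51 ≥ 12 months
44.7% falls in the override range (43%–46%), so the compensating-factor test applies.
Reserves 8.0 < 9 months; credit score 780 ≥ 720.
Override conditions not both satisfied; exception does not apply.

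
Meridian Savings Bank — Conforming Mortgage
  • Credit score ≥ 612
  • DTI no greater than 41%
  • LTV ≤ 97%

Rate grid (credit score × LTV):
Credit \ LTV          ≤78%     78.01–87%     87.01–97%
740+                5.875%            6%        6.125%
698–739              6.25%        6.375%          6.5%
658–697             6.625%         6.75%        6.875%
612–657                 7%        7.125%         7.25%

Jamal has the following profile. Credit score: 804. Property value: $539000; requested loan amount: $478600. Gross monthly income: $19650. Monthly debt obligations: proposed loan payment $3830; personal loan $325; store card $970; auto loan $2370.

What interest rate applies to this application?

6.125%

Credit score 804 ≥ 612; Total monthly debts = (3,830 + 325 + 970 + 2,370) = 7,495. DTI = 7,495/19,650 = 38.1% ≤ 41%
LTV: 478,600 ÷ 539,000 = 88.8%, within 97% cap
Row: 804 falls in 740+. Column: 88.8% falls in 87.01–97%. Rate = 6.125%.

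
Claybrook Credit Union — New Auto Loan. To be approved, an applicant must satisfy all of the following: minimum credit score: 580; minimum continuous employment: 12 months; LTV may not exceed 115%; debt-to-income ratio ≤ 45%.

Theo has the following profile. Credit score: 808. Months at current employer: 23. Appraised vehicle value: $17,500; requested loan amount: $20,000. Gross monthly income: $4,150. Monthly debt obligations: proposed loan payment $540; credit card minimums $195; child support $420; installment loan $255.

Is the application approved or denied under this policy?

Approved

Credit score 808 ≥ 580 (meets)
Employment 23 ≥ 12 months
LTV: 20,000 ÷ 17,500 = 114.3%, within 115% cap
Total monthly debts = (540 + 195 + 420 + 255) = 1,410. DTI = 1,410/4,150 = 34% ≤ 45%
All criteria satisfied.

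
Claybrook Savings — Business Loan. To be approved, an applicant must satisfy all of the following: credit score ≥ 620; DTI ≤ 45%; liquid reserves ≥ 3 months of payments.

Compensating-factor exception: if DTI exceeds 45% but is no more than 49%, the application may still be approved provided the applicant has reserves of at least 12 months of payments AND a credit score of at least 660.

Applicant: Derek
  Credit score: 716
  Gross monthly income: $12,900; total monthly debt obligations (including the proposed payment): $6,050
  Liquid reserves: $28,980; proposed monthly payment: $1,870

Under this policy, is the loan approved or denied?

Approved

Credit score 716 ≥ 620 (meets base)
DTI: 6,050 ÷ 12,900 = 46.9%, over the 45% base limit.
Reserves = 28,980/1,870 = 15.5 months ≥ 3
46.9% falls in the override range (45%–49%), so the compensating-factor test applies.
Reserves 15.5 ≥ 12 months; credit score 716 ≥ 660.
Both compensating conditions met → exception applies.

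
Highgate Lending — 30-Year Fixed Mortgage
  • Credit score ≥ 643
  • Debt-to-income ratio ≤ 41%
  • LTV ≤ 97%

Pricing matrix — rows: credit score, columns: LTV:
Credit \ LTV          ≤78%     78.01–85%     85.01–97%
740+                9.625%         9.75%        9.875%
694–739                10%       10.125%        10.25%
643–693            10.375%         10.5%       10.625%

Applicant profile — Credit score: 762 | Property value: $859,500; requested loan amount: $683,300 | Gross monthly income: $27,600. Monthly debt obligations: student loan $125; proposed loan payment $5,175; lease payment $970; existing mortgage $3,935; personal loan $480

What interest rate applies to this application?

9.75%

Credit score 762 ≥ 643; Total monthly debts = (125 + 5,175 + 970 + 3,935 + 480) = 10,685. DTI: 10,685 ÷ 27,600 = 38.7%, within the 41% cap
LTV: 683,300 ÷ 859,500 = 79.5%, within 97% cap
Score 762 is in the 740+ band; LTV 79.5% is in the 78.01–85% band → 9.75%.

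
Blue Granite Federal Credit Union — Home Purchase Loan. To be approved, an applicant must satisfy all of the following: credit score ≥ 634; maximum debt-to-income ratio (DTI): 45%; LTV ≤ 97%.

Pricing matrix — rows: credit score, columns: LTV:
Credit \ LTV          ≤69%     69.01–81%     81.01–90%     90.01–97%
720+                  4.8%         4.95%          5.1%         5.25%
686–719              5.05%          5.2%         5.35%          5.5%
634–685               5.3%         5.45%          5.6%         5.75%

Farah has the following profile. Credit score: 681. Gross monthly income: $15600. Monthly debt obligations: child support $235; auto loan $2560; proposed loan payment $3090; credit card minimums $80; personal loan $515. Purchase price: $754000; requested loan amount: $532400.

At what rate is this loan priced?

5.45%

Credit score 681 ≥ 634; Total monthly debts = (235 + 2,560 + 3,090 + 80 + 515) = 6,480. Debt-to-income = 6,480/15,600 = 41.5% — meets 45% limit
LTV = 532,400/754,000 = 70.6% ≤ 97%
Score 681 is in the 634–685 band; LTV 70.6% is in the 69.01–81% band → 5.45%.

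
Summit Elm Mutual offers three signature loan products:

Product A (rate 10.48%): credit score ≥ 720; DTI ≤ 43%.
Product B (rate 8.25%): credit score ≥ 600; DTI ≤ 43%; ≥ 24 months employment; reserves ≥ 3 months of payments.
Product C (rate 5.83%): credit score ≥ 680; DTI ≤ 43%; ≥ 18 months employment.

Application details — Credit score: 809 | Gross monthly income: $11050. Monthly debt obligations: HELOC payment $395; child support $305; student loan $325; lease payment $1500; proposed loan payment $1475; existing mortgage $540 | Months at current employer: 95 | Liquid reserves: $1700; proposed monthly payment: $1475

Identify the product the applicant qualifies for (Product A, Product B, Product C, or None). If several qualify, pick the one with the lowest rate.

Product C

Total debts = (395 + 305 + 325 + 1,500 + 1,475 + 540) = 4,540; DTI = 4,540/11,050 = 41.1%.
Reserves = 1,700/1,475 = 1.2 months.
Product A: score 809 ≥ 720; DTI 41.1% ≤ 43% → qualifies.
Product B: score 809 ≥ 600; DTI 41.1% ≤ 43%; employment 95 ≥ 24 mo; reserves 1.2 < 3 mo → does not qualify.
Product C: score 809 ≥ 680; DTI 41.1% ≤ 43%; employment 95 ≥ 18 mo → qualifies.
Qualifying: Product A, Product C. Lowest rate is 5.83% → Product C.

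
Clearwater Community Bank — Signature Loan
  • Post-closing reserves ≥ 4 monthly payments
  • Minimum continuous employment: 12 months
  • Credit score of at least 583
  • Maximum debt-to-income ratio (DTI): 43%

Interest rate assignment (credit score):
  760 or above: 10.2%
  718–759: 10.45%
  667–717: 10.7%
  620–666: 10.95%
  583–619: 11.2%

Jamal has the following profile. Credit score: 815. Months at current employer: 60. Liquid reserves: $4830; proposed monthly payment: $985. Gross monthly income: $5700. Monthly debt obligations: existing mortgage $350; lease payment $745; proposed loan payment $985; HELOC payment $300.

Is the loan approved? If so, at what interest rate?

Approved at 10.2%

Credit score 815 ≥ 583 (meets minimum)
Total monthly debts = (350 + 745 + 985 + 300) = 2,380. Debt-to-income = 2,380/5,700 = 41.8% — meets 43% limit
Reserves: 4,830 ÷ 985 = 4.9 months (meets 4-month minimum)
Employment 60 ≥ 12 months
All requirements met. Score 815 falls in the 760 or above tier → 10.2%.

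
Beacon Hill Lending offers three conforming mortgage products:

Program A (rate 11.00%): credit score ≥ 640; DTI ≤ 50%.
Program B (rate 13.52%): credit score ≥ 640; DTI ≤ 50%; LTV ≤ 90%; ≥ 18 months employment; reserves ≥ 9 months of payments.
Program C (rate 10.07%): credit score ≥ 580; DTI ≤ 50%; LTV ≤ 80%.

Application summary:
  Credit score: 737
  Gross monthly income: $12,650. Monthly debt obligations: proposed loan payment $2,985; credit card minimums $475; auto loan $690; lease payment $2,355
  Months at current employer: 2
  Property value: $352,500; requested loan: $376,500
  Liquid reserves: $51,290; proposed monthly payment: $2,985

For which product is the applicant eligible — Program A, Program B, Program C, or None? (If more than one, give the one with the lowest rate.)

Total debts = (2,985 + 475 + 690 + 2,355) = 6,505; DTI = 6,505/12,650 = 51.4%.
LTV = 376,500/352,500 = 106.8%.
Reserves = 51,290/2,985 = 17.2 months.
Program A: score 737 ≥ 640; DTI 51.4% > 50% → does not qualify.
Program B: score 737 ≥ 640; DTI 51.4% > 50%; LTV 106.8% > 90%; employment 2 < 18 mo; reserves 17.2 ≥ 9 mo → does not qualify.
Program C: score 737 ≥ 580; DTI 51.4% > 50%; LTV 106.8% > 80% → does not qualify.

None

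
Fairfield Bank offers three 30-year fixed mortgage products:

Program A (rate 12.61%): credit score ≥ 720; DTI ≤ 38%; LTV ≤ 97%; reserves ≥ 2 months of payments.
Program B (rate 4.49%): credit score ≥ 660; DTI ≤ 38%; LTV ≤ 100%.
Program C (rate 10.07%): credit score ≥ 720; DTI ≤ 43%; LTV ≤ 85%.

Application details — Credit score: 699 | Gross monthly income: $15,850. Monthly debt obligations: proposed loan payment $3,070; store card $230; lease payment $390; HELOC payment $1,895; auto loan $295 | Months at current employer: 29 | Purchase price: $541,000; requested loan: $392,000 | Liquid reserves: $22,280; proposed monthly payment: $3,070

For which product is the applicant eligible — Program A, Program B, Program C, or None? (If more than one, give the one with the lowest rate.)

Total debts = (3,070 + 230 + 390 + 1,895 + 295) = 5,880; DTI = 5,880/15,850 = 37.1%.
LTV = 392,000/541,000 = 72.5%.
Reserves = 22,280/3,070 = 7.3 months.
Program A: score 699 < 720; DTI 37.1% ≤ 38%; LTV 72.5% ≤ 97%; reserves 7.3 ≥ 2 mo → does not qualify.
Program B: score 699 ≥ 660; DTI 37.1% ≤ 38%; LTV 72.5% ≤ 100% → qualifies.
Program C: score 699 < 720; DTI 37.1% ≤ 43%; LTV 72.5% ≤ 85% → does not qualify.

Program B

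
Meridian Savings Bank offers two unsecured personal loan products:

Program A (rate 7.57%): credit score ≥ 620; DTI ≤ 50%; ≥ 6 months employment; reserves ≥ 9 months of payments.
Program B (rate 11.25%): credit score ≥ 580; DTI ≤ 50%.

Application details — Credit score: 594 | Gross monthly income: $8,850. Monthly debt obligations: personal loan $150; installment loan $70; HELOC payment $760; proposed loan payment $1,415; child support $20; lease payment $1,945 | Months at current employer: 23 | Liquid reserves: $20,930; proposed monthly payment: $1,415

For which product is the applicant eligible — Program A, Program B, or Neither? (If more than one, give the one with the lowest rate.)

Program B

Total debts = (150 + 70 + 760 + 1,415 + 20 + 1,945) = 4,360; DTI = 4,360/8,850 = 49.3%.
Reserves = 20,930/1,415 = 14.8 months.
Program A: score 594 < 620; DTI 49.3% ≤ 50%; employment 23 ≥ 6 mo; reserves 14.8 ≥ 9 mo → does not qualify.
Program B: score 594 ≥ 580; DTI 49.3% ≤ 50% → qualifies.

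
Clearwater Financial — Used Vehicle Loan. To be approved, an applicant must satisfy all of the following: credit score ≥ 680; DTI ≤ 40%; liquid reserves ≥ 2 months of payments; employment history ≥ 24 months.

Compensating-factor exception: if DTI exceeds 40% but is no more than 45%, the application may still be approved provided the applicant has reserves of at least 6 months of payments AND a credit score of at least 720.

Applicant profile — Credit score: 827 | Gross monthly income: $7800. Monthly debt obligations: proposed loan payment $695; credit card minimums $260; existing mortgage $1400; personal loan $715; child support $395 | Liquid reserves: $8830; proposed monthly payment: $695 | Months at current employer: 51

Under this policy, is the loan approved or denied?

Credit score 827 ≥ 680 (meets base)
Total debts = (695 + 260 + 1,400 + 715 + 395) = 3,465. DTI: 3,465 ÷ 7,800 = 44.4%, over the 40% base limit.
Liquid reserves cover 8,830/695 = 12.7 months — ≥ 2 required
Employment 51 ≥ 24 months
DTI 44.4% is within the 40%–45% exception band; checking compensating factors.
Override check — reserves: 12.7 mo (ok); score: 827 (ok).
Both compensating conditions met → exception applies.

Approved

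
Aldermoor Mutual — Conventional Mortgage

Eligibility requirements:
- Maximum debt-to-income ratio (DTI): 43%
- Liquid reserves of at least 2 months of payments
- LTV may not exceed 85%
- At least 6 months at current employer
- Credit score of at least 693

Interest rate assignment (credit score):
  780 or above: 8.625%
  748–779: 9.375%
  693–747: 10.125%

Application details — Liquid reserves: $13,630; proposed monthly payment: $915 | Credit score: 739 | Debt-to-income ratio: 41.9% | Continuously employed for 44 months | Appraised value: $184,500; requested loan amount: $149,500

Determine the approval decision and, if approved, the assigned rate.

Approved at 10.125%

Credit score 739 ≥ 693 (meets minimum)
Loan-to-value = 149,500/184,500 = 81% — pass (85% max)
Employment 44 ≥ 6 months
DTI 41.9% ≤ 43%
Liquid reserves cover 13,630/915 = 14.9 months — ≥ 2 required
All requirements met. Score 739 falls in the 693–747 tier → 10.125%.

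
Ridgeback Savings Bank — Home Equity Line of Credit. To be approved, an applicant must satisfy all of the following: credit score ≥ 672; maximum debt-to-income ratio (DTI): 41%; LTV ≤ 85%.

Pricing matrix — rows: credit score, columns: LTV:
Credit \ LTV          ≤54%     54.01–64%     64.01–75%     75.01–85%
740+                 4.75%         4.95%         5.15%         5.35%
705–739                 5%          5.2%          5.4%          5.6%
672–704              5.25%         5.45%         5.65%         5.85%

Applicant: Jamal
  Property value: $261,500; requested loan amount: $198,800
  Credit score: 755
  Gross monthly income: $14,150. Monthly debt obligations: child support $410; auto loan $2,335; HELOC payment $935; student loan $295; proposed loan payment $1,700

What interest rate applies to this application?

5.35%

Credit score 755 ≥ 672; Total monthly debts = (410 + 2,335 + 935 + 295 + 1,700) = 5,675. DTI: 5,675 ÷ 14,150 = 40.1%, within the 41% cap
Loan-to-value = 198,800/261,500 = 76% — pass (85% max)
Score 755 is in the 740+ band; LTV 76% is in the 75.01–85% band → 5.35%.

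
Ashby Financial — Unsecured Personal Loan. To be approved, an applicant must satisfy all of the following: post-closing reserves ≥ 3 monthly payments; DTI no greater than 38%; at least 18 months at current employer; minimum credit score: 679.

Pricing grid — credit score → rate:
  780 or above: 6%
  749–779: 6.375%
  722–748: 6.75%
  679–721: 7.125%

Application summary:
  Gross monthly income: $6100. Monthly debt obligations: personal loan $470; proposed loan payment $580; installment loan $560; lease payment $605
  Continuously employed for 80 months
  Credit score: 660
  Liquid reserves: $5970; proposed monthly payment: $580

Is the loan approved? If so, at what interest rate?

Credit score 660 < 679 (below minimum)
Liquid reserves cover 5,970/580 = 10.3 months — ≥ 3 required
Total monthly debts = (470 + 580 + 560 + 605) = 2,215. DTI = 2,215/6,100 = 36.3% ≤ 38%
Employment 80 ≥ 18 months
Not all requirements met → denied.

Denied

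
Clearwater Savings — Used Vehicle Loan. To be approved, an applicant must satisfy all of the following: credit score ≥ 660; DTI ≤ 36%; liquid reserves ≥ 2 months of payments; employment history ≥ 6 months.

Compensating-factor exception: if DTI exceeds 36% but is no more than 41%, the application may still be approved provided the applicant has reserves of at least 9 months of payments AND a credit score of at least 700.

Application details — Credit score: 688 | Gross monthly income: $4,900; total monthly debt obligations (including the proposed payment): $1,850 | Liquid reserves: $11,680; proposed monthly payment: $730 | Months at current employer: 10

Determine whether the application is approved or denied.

Denied

Credit score 688 ≥ 660 (meets base)
DTI: 1,850 ÷ 4,900 = 37.8%, over the 36% base limit.
Liquid reserves cover 11,680/730 = 16.0 months — ≥ 2 required
Employment 10 ≥ 6 months
DTI 37.8% is within the 36%–41% exception band; checking compensating factors.
Reserves 16.0 ≥ 9 months; credit score 688 < 700.
Compensating-factor requirement not fully met.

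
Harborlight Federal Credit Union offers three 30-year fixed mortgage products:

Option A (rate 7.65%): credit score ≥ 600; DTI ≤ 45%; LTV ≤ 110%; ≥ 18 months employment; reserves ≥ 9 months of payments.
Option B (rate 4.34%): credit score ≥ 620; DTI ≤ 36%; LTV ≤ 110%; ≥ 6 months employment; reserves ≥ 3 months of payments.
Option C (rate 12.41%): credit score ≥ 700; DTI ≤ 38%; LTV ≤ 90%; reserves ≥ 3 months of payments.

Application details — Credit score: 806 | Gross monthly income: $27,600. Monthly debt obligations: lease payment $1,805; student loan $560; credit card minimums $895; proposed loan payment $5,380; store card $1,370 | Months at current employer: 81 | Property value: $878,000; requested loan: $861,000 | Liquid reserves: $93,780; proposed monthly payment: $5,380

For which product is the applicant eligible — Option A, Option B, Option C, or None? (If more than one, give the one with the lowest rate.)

Option A

Total debts = (1,805 + 560 + 895 + 5,380 + 1,370) = 10,010; DTI = 10,010/27,600 = 36.3%.
LTV = 861,000/878,000 = 98.1%.
Reserves = 93,780/5,380 = 17.4 months.
Option A: score 806 ≥ 600; DTI 36.3% ≤ 45%; LTV 98.1% ≤ 110%; employment 81 ≥ 18 mo; reserves 17.4 ≥ 9 mo → qualifies.
Option B: score 806 ≥ 620; DTI 36.3% > 36%; LTV 98.1% ≤ 110%; employment 81 ≥ 6 mo; reserves 17.4 ≥ 3 mo → does not qualify.
Option C: score 806 ≥ 700; DTI 36.3% ≤ 38%; LTV 98.1% > 90%; reserves 17.4 ≥ 3 mo → does not qualify.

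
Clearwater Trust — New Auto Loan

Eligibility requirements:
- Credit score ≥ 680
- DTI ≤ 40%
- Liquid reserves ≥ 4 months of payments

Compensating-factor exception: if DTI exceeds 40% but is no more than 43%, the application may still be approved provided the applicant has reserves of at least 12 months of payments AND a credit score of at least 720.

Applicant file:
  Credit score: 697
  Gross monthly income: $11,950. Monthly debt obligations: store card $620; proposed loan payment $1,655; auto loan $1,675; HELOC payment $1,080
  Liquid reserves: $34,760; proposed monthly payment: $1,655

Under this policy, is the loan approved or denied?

Credit score 697 ≥ 680 (meets base)
Total debts = (620 + 1,655 + 1,675 + 1,080) = 5,030. DTI = 5,030/11,950 = 42.1% > 40% — standard DTI limit exceeded.
Reserves: 34,760 ÷ 1,655 = 21.0 months (meets 4-month minimum)
42.1% falls in the override range (40%–43%), so the compensating-factor test applies.
Override check — reserves: 21.0 mo (ok); score: 697 (below 720).
Compensating-factor requirement not fully met.

Denied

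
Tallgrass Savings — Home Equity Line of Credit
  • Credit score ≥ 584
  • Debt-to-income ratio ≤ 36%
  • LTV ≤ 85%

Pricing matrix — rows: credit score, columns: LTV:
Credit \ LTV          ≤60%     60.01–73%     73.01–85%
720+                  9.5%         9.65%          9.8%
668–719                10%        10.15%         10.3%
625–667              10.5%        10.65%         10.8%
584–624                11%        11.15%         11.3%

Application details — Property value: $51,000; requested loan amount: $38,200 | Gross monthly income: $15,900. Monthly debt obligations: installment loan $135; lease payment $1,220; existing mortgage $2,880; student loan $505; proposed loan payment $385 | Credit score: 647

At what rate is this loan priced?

10.8%

Credit score 647 ≥ 584; Total monthly debts = (135 + 1,220 + 2,880 + 505 + 385) = 5,125. DTI: 5,125 ÷ 15,900 = 32.2%, within the 36% cap
LTV = 38,200/51,000 = 74.9% ≤ 85%
Row: 647 falls in 625–667. Column: 74.9% falls in 73.01–85%. Rate = 10.8%.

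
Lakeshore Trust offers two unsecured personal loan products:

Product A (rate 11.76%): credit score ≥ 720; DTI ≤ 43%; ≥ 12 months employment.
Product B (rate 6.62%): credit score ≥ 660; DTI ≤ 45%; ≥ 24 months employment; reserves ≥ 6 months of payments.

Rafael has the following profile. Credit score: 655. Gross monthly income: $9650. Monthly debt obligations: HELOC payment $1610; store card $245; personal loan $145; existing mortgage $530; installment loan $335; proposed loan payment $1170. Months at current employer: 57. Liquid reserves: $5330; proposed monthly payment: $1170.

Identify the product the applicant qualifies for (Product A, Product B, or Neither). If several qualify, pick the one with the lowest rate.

Neither

Total debts = (1,610 + 245 + 145 + 530 + 335 + 1,170) = 4,035; DTI = 4,035/9,650 = 41.8%.
Reserves = 5,330/1,170 = 4.6 months.
Product A: score 655 < 720; DTI 41.8% ≤ 43%; employment 57 ≥ 12 mo → does not qualify.
Product B: score 655 < 660; DTI 41.8% ≤ 45%; employment 57 ≥ 24 mo; reserves 4.6 < 6 mo → does not qualify.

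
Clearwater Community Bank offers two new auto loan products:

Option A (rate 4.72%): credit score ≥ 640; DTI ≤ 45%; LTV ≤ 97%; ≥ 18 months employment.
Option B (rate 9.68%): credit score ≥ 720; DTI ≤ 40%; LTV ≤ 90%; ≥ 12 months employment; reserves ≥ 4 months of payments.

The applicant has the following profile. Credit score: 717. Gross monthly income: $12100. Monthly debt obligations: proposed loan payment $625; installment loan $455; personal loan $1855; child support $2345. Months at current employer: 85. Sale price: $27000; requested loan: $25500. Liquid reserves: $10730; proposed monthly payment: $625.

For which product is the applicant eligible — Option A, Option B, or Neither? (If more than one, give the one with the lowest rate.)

Total debts = (625 + 455 + 1,855 + 2,345) = 5,280; DTI = 5,280/12,100 = 43.6%.
LTV = 25,500/27,000 = 94.4%.
Reserves = 10,730/625 = 17.2 months.
Option A: score 717 ≥ 640; DTI 43.6% ≤ 45%; LTV 94.4% ≤ 97%; employment 85 ≥ 18 mo → qualifies.
Option B: score 717 < 720; DTI 43.6% > 40%; LTV 94.4% > 90%; employment 85 ≥ 12 mo; reserves 17.2 ≥ 4 mo → does not qualify.

Option A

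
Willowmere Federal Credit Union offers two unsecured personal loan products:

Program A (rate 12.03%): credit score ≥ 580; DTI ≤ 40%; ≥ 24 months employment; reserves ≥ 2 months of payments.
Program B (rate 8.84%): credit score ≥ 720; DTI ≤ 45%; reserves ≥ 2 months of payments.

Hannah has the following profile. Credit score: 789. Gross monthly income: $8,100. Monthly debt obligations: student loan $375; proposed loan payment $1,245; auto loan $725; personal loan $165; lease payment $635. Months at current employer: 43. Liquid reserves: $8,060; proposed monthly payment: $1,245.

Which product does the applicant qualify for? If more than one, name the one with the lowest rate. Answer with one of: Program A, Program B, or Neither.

Total debts = (375 + 1,245 + 725 + 165 + 635) = 3,145; DTI = 3,145/8,100 = 38.8%.
Reserves = 8,060/1,245 = 6.5 months.
Program A: score 789 ≥ 580; DTI 38.8% ≤ 40%; employment 43 ≥ 24 mo; reserves 6.5 ≥ 2 mo → qualifies.
Program B: score 789 ≥ 720; DTI 38.8% ≤ 45%; reserves 6.5 ≥ 2 mo → qualifies.
Qualifying: Program A, Program B. Lowest rate is 8.84% → Program B.

Program B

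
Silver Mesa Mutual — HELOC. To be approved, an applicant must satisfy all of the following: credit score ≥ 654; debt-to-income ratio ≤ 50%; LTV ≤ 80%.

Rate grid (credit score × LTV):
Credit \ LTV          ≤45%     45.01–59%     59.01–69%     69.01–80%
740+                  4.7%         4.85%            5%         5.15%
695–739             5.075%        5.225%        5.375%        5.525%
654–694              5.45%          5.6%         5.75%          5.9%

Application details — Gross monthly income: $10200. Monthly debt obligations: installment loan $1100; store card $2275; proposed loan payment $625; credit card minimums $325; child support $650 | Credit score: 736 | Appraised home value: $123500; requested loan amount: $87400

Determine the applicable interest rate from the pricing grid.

5.525%

Credit score 736 ≥ 654; Total monthly debts = (1,100 + 2,275 + 625 + 325 + 650) = 4,975. DTI: 4,975 ÷ 10,200 = 48.8%, within the 50% cap
Loan-to-value = 87,400/123,500 = 70.8% — pass (80% max)
Score 736 is in the 695–739 band; LTV 70.8% is in the 69.01–80% band → 5.525%.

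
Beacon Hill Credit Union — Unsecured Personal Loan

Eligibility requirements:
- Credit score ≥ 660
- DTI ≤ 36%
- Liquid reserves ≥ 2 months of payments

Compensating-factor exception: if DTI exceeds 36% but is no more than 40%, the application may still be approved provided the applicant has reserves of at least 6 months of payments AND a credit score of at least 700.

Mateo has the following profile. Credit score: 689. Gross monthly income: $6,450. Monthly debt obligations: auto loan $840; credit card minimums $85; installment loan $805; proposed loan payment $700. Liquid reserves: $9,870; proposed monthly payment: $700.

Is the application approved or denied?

Denied

Credit score 689 ≥ 660 (meets base)
Total debts = (840 + 85 + 805 + 700) = 2,430. DTI: 2,430 ÷ 6,450 = 37.7%, over the 36% base limit.
Reserves: 9,870 ÷ 700 = 14.1 months (meets 2-month minimum)
DTI 37.7% is within the 36%–40% exception band; checking compensating factors.
Reserves 14.1 ≥ 6 months; credit score 689 < 700.
Compensating-factor requirement not fully met.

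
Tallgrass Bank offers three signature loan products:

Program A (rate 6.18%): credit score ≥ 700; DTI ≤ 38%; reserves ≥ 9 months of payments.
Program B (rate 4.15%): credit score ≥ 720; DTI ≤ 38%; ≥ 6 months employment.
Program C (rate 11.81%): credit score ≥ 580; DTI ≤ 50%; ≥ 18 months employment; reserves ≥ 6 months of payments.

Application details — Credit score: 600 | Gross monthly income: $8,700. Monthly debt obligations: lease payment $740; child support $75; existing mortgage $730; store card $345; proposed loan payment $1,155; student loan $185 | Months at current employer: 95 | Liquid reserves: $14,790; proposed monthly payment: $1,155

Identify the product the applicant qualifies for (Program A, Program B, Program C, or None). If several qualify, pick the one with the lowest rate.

Total debts = (740 + 75 + 730 + 345 + 1,155 + 185) = 3,230; DTI = 3,230/8,700 = 37.1%.
Reserves = 14,790/1,155 = 12.8 months.
Program A: score 600 < 700; DTI 37.1% ≤ 38%; reserves 12.8 ≥ 9 mo → does not qualify.
Program B: score 600 < 720; DTI 37.1% ≤ 38%; employment 95 ≥ 6 mo → does not qualify.
Program C: score 600 ≥ 580; DTI 37.1% ≤ 50%; employment 95 ≥ 18 mo; reserves 12.8 ≥ 6 mo → qualifies.

Program C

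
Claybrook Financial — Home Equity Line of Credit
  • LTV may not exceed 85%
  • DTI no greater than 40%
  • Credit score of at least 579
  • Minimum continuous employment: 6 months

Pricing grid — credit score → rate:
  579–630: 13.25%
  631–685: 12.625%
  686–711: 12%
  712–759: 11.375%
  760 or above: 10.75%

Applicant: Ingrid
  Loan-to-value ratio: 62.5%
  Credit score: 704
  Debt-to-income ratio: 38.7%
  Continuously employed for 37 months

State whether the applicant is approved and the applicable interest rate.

Approved at 12%

Credit score 704 ≥ 579 (meets minimum)
LTV 62.5% — within 85%
Debt-to-income 38.7% vs 40% cap — pass
Employment 37 ≥ 6 months
All requirements met. Score 704 falls in the 686–711 tier → 12%.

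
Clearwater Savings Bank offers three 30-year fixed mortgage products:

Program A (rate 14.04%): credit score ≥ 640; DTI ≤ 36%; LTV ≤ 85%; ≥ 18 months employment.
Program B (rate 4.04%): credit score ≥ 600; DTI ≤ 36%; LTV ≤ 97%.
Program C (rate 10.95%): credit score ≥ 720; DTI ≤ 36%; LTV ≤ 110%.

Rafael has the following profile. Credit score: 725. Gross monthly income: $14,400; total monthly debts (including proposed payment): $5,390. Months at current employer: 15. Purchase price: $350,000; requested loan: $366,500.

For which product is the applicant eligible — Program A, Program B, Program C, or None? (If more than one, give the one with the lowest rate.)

None

DTI = 5,390/14,400 = 37.4%.
LTV = 366,500/350,000 = 104.7%.
Program A: score 725 ≥ 640; DTI 37.4% > 36%; LTV 104.7% > 85%; employment 15 < 18 mo → does not qualify.
Program B: score 725 ≥ 600; DTI 37.4% > 36%; LTV 104.7% > 97% → does not qualify.
Program C: score 725 ≥ 720; DTI 37.4% > 36%; LTV 104.7% ≤ 110% → does not qualify.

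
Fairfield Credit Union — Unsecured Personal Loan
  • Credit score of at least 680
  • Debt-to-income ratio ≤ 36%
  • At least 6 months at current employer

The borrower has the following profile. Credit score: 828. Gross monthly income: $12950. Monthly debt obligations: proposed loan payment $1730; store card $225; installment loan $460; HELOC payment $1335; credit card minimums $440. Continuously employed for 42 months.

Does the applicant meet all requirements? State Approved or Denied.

Approved

Credit score 828 ≥ 680 (meets)
Total monthly debts = (1,730 + 225 + 460 + 1,335 + 440) = 4,190. DTI = 4,190/12,950 = 32.4% ≤ 36%
Employment 42 ≥ 6 months
All criteria satisfied.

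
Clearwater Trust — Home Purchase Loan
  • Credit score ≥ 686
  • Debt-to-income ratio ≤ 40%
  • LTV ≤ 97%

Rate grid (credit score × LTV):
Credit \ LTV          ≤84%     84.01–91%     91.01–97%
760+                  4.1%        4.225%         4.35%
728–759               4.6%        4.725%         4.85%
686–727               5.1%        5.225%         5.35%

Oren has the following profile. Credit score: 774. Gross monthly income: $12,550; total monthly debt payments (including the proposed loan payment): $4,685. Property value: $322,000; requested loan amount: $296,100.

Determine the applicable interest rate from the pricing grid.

Credit score 774 ≥ 686; Debt-to-income = 4,685/12,550 = 37.3% — meets 40% limit
Loan-to-value = 296,100/322,000 = 92% — pass (97% max)
Score 774 is in the 760+ band; LTV 92% is in the 91.01–97% band → 4.35%.

4.35%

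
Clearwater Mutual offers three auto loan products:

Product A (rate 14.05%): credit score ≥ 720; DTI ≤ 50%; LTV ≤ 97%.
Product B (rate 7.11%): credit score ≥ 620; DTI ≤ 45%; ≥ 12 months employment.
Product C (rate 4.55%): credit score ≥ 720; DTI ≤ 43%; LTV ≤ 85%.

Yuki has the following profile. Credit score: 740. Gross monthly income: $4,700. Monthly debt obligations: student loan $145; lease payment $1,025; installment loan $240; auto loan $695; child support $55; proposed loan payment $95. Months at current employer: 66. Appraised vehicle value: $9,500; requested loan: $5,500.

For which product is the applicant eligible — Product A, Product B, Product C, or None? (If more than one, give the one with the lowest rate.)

Total debts = (145 + 1,025 + 240 + 695 + 55 + 95) = 2,255; DTI = 2,255/4,700 = 48%.
LTV = 5,500/9,500 = 57.9%.
Product A: score 740 ≥ 720; DTI 48% ≤ 50%; LTV 57.9% ≤ 97% → qualifies.
Product B: score 740 ≥ 620; DTI 48% > 45%; employment 66 ≥ 12 mo → does not qualify.
Product C: score 740 ≥ 720; DTI 48% > 43%; LTV 57.9% ≤ 85% → does not qualify.

Product A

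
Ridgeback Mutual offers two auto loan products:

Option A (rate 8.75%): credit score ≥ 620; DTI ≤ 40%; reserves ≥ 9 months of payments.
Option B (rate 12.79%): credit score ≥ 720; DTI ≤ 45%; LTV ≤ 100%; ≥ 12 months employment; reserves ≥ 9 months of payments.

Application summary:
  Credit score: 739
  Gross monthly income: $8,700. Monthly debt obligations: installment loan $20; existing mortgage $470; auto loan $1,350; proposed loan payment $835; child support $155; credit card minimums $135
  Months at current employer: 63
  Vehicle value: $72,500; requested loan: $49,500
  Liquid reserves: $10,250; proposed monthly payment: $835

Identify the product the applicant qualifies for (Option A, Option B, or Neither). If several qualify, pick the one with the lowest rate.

Total debts = (20 + 470 + 1,350 + 835 + 155 + 135) = 2,965; DTI = 2,965/8,700 = 34.1%.
LTV = 49,500/72,500 = 68.3%.
Reserves = 10,250/835 = 12.3 months.
Option A: score 739 ≥ 620; DTI 34.1% ≤ 40%; reserves 12.3 ≥ 9 mo → qualifies.
Option B: score 739 ≥ 720; DTI 34.1% ≤ 45%; LTV 68.3% ≤ 100%; employment 63 ≥ 12 mo; reserves 12.3 ≥ 9 mo → qualifies.
Qualifying: Option A, Option B. Lowest rate is 8.75% → Option A.

Option A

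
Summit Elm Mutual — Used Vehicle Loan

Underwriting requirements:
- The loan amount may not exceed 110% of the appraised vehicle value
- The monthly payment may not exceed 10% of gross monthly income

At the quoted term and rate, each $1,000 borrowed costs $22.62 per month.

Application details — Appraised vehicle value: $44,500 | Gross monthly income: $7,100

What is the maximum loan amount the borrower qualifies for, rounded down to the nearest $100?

Payment cap: 10% × $7,100 = $710/month.
At $22.62 per $1,000, that supports 710/22.62 × 1,000 ≈ $31,388 → $31,300.
LTV cap: 110% × $44,500 = $48,950 → $48,900.
Binding constraint: payment-to-income.

$31,300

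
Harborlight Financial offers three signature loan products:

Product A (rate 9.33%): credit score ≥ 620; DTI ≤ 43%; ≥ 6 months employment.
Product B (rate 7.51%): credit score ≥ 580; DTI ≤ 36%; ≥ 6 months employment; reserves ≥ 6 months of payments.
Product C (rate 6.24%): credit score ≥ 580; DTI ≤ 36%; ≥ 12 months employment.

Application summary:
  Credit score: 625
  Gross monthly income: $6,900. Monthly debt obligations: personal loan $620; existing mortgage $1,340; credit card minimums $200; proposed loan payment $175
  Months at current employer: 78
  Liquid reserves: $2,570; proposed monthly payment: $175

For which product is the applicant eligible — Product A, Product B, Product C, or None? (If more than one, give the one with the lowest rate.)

Total debts = (620 + 1,340 + 200 + 175) = 2,335; DTI = 2,335/6,900 = 33.8%.
Reserves = 2,570/175 = 14.7 months.
Product A: score 625 ≥ 620; DTI 33.8% ≤ 43%; employment 78 ≥ 6 mo → qualifies.
Product B: score 625 ≥ 580; DTI 33.8% ≤ 36%; employment 78 ≥ 6 mo; reserves 14.7 ≥ 6 mo → qualifies.
Product C: score 625 ≥ 580; DTI 33.8% ≤ 36%; employment 78 ≥ 12 mo → qualifies.
Qualifying: Product A, Product B, Product C. Lowest rate is 6.24% → Product C.

Product C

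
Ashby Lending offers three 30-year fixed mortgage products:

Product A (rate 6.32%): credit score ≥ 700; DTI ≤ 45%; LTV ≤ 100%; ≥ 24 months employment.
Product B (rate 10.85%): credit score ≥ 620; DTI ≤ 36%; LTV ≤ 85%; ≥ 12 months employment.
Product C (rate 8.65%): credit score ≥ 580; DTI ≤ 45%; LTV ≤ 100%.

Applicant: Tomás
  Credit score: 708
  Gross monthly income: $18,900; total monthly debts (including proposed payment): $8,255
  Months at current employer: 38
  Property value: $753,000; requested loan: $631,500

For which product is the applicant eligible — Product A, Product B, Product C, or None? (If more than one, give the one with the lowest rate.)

Product A

DTI = 8,255/18,900 = 43.7%.
LTV = 631,500/753,000 = 83.9%.
Product A: score 708 ≥ 700; DTI 43.7% ≤ 45%; LTV 83.9% ≤ 100%; employment 38 ≥ 24 mo → qualifies.
Product B: score 708 ≥ 620; DTI 43.7% > 36%; LTV 83.9% ≤ 85%; employment 38 ≥ 12 mo → does not qualify.
Product C: score 708 ≥ 580; DTI 43.7% ≤ 45%; LTV 83.9% ≤ 100% → qualifies.
Qualifying: Product A, Product C. Lowest rate is 6.32% → Product A.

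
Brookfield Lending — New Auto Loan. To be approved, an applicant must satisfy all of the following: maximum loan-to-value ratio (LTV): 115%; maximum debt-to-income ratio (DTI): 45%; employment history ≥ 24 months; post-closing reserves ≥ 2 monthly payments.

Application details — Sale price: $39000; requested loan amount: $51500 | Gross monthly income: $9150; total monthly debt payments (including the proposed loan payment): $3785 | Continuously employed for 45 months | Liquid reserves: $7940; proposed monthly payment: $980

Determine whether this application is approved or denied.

Loan-to-value = 51,500/39,000 = 132.1% — fail (115% max)
DTI: 3,785 ÷ 9,150 = 41.4%, within the 45% cap
Employment 45 ≥ 24 months
Liquid reserves cover 7,940/980 = 8.1 months — ≥ 2 required
Fails on LTV.

Denied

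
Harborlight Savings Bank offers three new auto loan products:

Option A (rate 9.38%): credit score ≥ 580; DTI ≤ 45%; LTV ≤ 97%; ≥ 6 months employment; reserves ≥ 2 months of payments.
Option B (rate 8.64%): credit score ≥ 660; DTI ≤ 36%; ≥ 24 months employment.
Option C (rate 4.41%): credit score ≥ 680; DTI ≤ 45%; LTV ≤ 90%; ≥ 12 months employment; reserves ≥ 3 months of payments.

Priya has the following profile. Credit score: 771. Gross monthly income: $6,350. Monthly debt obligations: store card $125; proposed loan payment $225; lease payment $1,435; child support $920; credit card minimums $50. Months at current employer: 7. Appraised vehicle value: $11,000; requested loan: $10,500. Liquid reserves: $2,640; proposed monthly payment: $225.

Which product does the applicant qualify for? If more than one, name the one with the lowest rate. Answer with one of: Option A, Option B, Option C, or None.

Total debts = (125 + 225 + 1,435 + 920 + 50) = 2,755; DTI = 2,755/6,350 = 43.4%.
LTV = 10,500/11,000 = 95.5%.
Reserves = 2,640/225 = 11.7 months.
Option A: score 771 ≥ 580; DTI 43.4% ≤ 45%; LTV 95.5% ≤ 97%; employment 7 ≥ 6 mo; reserves 11.7 ≥ 2 mo → qualifies.
Option B: score 771 ≥ 660; DTI 43.4% > 36%; employment 7 < 24 mo → does not qualify.
Option C: score 771 ≥ 680; DTI 43.4% ≤ 45%; LTV 95.5% > 90%; employment 7 < 12 mo; reserves 11.7 ≥ 3 mo → does not qualify.

Option A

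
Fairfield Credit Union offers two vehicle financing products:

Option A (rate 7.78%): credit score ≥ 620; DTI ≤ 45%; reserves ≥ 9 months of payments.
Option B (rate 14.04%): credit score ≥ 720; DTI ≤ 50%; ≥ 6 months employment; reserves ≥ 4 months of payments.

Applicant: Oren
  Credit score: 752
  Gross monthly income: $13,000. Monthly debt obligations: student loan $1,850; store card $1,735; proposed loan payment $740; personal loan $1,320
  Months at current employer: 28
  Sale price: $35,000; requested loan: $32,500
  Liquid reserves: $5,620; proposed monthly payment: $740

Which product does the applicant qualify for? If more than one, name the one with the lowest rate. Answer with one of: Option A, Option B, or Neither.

Total debts = (1,850 + 1,735 + 740 + 1,320) = 5,645; DTI = 5,645/13,000 = 43.4%.
LTV = 32,500/35,000 = 92.9%.
Reserves = 5,620/740 = 7.6 months.
Option A: score 752 ≥ 620; DTI 43.4% ≤ 45%; reserves 7.6 < 9 mo → does not qualify.
Option B: score 752 ≥ 720; DTI 43.4% ≤ 50%; employment 28 ≥ 6 mo; reserves 7.6 ≥ 4 mo → qualifies.

Option B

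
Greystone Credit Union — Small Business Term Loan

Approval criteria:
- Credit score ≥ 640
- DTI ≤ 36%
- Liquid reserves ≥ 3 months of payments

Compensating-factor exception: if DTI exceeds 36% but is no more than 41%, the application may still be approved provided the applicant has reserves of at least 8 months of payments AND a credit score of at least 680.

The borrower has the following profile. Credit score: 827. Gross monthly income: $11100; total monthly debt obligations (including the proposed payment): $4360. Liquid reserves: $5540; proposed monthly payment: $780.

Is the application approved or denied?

Credit score 827 ≥ 640 (meets base)
DTI: 4,360 ÷ 11,100 = 39.3%, over the 36% base limit.
Liquid reserves cover 5,540/780 = 7.1 months — ≥ 3 required
DTI 39.3% is within the 36%–41% exception band; checking compensating factors.
Reserves 7.1 < 8 months; credit score 827 ≥ 680.
Compensating-factor requirement not fully met.

Denied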